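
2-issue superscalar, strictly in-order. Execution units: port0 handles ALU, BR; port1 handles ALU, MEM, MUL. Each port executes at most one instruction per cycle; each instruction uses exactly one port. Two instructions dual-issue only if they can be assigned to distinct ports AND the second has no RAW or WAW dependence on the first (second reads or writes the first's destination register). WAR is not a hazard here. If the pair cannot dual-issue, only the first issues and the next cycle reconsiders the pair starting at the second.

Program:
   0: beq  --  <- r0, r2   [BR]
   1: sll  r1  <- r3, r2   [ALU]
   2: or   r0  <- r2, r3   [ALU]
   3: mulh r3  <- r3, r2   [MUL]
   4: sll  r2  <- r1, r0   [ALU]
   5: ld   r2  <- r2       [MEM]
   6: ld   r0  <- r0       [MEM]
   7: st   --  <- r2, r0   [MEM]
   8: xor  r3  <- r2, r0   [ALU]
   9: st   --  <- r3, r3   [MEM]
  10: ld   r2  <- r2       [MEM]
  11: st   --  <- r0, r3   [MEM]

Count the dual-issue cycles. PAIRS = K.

[0] i0,i1  beq/sll  -- pair
[1] i2,i3  or/mulh  -- pair
[2] i4  sll  -- RAW+WAW r2
[3] i5  ld  -- no-port MEM/MEM
[4] i6  ld  -- no-port MEM/MEM
[5] i7,i8  st/xor  -- pair
[6] i9  st  -- no-port MEM/MEM
[7] i10  ld  -- no-port MEM/MEM
[8] i11  st  -- tail

PAIRS = 3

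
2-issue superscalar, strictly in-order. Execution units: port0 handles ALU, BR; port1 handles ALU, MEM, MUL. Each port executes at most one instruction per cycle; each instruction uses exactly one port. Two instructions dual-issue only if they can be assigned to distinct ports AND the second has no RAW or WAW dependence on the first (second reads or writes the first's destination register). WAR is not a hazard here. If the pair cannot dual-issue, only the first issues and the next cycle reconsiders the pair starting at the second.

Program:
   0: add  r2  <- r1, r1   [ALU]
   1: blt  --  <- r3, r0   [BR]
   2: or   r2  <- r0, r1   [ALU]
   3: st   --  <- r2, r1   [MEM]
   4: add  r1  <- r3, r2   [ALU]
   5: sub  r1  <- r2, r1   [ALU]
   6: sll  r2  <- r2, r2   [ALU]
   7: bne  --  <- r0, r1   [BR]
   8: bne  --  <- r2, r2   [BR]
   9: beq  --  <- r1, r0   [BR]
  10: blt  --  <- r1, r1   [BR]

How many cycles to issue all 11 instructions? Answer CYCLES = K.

CYCLES = 8

#0 head=0: add.ALU;blt.BR i0/i1 2-wide
#1 head=2: or.ALU i2 RAW r2
#2 head=3: st.MEM;add.ALU i3/i4 2-wide
#3 head=5: sub.ALU;sll.ALU i5/i6 2-wide
#4 head=7: bne.BR i7 no-port BR/BR
#5 head=8: bne.BR i8 no-port BR/BR
#6 head=9: beq.BR i9 no-port BR/BR
#7 head=10: blt.BR i10 tail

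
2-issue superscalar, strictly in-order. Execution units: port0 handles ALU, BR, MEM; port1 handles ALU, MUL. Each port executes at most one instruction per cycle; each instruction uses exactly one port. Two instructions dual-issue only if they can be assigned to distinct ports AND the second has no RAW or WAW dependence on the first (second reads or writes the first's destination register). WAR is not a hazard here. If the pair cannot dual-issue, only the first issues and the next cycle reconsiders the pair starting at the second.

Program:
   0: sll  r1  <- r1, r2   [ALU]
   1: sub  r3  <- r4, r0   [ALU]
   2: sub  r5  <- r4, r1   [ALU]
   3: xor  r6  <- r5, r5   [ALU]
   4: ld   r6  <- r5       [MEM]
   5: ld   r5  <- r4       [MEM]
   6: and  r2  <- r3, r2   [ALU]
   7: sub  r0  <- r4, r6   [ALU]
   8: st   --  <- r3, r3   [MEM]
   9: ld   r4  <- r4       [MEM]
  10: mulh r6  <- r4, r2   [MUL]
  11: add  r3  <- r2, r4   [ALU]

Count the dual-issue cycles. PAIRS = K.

PAIRS = 4

t=0 i0&i1:sll.ALU;sub.ALU ; dual
t=1 i2:sub.ALU ; RAW r5
t=2 i3:xor.ALU ; WAW r6
t=3 i4:ld.MEM ; no-port MEM/MEM
t=4 i5&i6:ld.MEM;and.ALU ; dual
t=5 i7&i8:sub.ALU;st.MEM ; dual
t=6 i9:ld.MEM ; RAW r4
t=7 i10&i11:mulh.MUL;add.ALU ; dual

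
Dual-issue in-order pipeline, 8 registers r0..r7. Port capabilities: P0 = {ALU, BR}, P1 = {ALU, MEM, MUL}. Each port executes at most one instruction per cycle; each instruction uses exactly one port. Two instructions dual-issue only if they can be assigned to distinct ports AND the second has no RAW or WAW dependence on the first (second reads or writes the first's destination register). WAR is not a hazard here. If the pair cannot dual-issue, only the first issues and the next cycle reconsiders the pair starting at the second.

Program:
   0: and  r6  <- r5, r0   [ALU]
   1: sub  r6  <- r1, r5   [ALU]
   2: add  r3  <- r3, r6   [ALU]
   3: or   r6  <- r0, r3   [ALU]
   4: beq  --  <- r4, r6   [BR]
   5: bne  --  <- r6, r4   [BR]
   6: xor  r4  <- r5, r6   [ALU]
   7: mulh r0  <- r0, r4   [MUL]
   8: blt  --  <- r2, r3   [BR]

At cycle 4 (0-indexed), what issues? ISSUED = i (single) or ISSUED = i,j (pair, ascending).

t=0 i0:and ; WAW r6
t=1 i1:sub ; RAW r6
t=2 i2:add ; RAW r3
t=3 i3:or ; RAW r6
t=4 i4:beq ; no-port BR/BR
t=5 i5/i6:bne;xor ; 2-wide
t=6 i7/i8:mulh;blt ; 2-wide

ISSUED = 4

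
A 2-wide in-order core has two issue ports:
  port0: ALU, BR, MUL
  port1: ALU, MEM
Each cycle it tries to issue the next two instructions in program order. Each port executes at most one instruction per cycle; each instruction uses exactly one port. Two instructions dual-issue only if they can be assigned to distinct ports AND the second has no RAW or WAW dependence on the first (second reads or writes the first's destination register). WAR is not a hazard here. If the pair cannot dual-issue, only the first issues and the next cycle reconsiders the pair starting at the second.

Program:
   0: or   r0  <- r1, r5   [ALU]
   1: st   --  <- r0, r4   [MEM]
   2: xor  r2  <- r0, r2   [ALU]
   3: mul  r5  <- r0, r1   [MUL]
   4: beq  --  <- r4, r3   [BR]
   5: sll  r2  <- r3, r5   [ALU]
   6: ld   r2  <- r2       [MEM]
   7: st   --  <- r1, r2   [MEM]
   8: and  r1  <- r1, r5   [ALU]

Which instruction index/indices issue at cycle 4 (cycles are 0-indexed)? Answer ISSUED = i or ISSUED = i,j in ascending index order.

ISSUED = 6

c0: i0 or  RAW r0
c1: i1&i2 st+xor  2-wide
c2: i3 mul  no-port MUL/BR
c3: i4&i5 beq+sll  2-wide
c4: i6 ld  no-port MEM/MEM
c5: i7&i8 st+and  2-wide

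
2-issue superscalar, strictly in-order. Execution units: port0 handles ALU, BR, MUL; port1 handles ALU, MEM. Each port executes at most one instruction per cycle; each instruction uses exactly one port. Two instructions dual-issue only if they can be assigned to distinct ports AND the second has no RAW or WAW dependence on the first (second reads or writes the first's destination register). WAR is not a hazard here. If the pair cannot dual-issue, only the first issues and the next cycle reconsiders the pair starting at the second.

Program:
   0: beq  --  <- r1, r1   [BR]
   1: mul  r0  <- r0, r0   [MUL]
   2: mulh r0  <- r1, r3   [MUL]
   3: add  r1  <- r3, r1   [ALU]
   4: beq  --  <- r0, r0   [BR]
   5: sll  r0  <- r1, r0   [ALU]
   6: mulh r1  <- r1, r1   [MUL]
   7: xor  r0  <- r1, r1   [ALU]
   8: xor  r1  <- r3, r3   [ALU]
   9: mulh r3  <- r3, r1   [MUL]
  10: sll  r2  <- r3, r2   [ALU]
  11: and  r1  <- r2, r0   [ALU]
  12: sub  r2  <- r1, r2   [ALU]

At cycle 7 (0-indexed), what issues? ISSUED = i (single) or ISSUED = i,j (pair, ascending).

ISSUED = 10

0. beq.BR @i0  | no-port BR/MUL
1. mul.MUL @i1  | no-port MUL/MUL
2. mulh.MUL/add.ALU @i2+i3  | pair
3. beq.BR/sll.ALU @i4+i5  | pair
4. mulh.MUL @i6  | RAW r1
5. xor.ALU/xor.ALU @i7+i8  | pair
6. mulh.MUL @i9  | RAW r3
7. sll.ALU @i10  | RAW r2
8. and.ALU @i11  | RAW r1
9. sub.ALU @i12  | tail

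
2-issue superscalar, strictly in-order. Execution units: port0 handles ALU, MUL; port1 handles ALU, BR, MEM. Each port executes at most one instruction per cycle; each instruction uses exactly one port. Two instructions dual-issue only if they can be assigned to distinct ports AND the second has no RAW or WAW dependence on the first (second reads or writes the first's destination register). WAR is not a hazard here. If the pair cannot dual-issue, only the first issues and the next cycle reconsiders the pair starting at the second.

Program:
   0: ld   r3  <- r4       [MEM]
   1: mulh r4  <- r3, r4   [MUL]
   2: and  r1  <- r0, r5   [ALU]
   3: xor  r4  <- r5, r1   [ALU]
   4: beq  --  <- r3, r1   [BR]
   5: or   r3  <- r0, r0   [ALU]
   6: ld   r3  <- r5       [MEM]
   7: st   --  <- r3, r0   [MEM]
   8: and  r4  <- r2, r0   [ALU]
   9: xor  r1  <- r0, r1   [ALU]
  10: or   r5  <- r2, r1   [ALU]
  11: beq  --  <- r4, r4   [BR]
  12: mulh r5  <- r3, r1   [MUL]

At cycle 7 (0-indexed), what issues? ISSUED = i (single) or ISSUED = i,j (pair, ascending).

ISSUED = 10,11

[0] i0  ld.MEM  -- RAW r3
[1] i1&i2  mulh.MUL/and.ALU  -- 2-wide
[2] i3&i4  xor.ALU/beq.BR  -- 2-wide
[3] i5  or.ALU  -- WAW r3
[4] i6  ld.MEM  -- no-port MEM/MEM
[5] i7&i8  st.MEM/and.ALU  -- 2-wide
[6] i9  xor.ALU  -- RAW r1
[7] i10&i11  or.ALU/beq.BR  -- 2-wide
[8] i12  mulh.MUL  -- tail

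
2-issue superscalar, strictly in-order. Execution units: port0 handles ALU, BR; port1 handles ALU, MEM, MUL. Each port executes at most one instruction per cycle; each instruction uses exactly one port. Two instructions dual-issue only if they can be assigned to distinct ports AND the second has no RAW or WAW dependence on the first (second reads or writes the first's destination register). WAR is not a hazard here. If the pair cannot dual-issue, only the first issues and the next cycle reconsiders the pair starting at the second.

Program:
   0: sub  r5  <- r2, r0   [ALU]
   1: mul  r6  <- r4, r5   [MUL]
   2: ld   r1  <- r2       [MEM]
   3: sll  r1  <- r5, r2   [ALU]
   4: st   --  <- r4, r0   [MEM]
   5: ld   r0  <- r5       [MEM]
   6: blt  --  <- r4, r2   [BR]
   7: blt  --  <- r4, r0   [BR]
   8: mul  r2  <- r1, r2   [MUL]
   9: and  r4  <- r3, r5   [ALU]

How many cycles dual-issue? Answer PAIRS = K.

PAIRS = 3

[0] i0  sub.ALU  -- RAW r5
[1] i1  mul.MUL  -- no-port MUL/MEM
[2] i2  ld.MEM  -- WAW r1
[3] i3,i4  sll.ALU st.MEM  -- dual
[4] i5,i6  ld.MEM blt.BR  -- dual
[5] i7,i8  blt.BR mul.MUL  -- dual
[6] i9  and.ALU  -- tail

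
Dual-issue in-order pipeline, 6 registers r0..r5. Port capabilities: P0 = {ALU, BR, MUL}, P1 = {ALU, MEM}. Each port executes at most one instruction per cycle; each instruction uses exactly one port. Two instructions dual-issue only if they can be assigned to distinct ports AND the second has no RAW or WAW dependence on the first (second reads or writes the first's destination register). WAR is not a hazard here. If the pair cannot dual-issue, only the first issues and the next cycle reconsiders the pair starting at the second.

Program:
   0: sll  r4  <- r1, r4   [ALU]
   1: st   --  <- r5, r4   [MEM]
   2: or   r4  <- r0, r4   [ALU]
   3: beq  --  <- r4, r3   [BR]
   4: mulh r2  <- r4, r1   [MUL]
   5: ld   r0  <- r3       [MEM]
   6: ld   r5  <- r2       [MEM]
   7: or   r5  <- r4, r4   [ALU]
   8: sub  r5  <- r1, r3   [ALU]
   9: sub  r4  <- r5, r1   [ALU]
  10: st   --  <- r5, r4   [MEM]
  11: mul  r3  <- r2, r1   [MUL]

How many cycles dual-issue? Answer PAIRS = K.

c0: i0 sll  RAW r4
c1: i1,i2 st/or  pair
c2: i3 beq  no-port BR/MUL
c3: i4,i5 mulh/ld  pair
c4: i6 ld  WAW r5
c5: i7 or  WAW r5
c6: i8 sub  RAW r5
c7: i9 sub  RAW r4
c8: i10,i11 st/mul  pair

PAIRS = 3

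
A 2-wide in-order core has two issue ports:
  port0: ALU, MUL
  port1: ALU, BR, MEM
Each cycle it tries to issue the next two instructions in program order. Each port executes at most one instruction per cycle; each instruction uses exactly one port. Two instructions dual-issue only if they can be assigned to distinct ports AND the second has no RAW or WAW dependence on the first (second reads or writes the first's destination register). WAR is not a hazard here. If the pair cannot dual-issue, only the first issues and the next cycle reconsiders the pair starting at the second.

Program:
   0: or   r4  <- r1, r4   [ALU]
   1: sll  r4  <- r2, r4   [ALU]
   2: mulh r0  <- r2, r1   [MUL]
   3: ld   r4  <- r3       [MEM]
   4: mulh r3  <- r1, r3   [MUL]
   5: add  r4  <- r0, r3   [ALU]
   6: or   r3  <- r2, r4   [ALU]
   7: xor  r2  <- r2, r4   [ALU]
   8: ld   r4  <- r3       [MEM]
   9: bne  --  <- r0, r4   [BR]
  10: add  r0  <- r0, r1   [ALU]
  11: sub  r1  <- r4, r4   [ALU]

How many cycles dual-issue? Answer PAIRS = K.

  cy0 -> i0 (or.ALU) RAW+WAW r4
  cy1 -> i1&i2 (sll.ALU mulh.MUL) pair
  cy2 -> i3&i4 (ld.MEM mulh.MUL) pair
  cy3 -> i5 (add.ALU) RAW r4
  cy4 -> i6&i7 (or.ALU xor.ALU) pair
  cy5 -> i8 (ld.MEM) no-port MEM/BR
  cy6 -> i9&i10 (bne.BR add.ALU) pair
  cy7 -> i11 (sub.ALU) tail

PAIRS = 4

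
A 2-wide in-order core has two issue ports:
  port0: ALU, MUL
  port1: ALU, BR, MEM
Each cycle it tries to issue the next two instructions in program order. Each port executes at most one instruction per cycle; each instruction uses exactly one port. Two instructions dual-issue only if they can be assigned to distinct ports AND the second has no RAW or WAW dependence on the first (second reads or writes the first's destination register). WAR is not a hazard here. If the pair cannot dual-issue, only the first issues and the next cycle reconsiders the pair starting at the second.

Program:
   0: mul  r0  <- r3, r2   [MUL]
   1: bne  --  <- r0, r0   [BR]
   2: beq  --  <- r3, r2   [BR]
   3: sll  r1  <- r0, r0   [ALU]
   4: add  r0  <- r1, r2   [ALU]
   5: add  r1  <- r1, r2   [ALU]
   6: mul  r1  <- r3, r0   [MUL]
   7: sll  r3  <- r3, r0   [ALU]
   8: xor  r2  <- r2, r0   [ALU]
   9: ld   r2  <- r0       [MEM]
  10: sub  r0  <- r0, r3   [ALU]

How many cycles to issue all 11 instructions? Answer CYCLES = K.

[0] i0  mul  -- RAW r0
[1] i1  bne  -- no-port BR/BR
[2] i2,i3  beq;sll  -- dual
[3] i4,i5  add;add  -- dual
[4] i6,i7  mul;sll  -- dual
[5] i8  xor  -- WAW r2
[6] i9,i10  ld;sub  -- dual

CYCLES = 7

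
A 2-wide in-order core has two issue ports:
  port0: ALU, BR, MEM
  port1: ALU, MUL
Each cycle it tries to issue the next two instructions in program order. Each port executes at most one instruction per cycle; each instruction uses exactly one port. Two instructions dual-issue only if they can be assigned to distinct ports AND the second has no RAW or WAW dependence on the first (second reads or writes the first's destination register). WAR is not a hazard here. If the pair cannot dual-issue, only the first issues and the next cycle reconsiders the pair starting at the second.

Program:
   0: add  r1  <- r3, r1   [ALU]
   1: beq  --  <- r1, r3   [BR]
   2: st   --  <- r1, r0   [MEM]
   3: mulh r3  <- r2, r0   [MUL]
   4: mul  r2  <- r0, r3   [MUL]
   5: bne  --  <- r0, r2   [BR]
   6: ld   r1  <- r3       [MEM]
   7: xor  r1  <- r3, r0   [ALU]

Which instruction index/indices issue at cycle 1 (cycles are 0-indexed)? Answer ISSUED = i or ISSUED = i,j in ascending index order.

ISSUED = 1

0. add @i0  | RAW r1
1. beq @i1  | no-port BR/MEM
2. st+mulh @i2/i3  | dual
3. mul @i4  | RAW r2
4. bne @i5  | no-port BR/MEM
5. ld @i6  | WAW r1
6. xor @i7  | tail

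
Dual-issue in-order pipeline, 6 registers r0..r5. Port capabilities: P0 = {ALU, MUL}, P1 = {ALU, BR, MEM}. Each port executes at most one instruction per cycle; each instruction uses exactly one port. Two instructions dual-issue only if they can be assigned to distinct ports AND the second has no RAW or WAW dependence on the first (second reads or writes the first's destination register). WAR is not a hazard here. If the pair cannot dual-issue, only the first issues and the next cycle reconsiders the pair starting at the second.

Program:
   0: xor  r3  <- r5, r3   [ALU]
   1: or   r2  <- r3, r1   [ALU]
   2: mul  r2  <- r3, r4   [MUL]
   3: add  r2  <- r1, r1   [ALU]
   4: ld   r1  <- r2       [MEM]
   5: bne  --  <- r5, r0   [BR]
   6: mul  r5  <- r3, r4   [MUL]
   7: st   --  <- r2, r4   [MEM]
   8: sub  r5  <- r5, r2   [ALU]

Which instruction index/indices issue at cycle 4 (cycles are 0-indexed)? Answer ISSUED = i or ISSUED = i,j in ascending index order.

ISSUED = 4

  cy0 -> i0 (xor.ALU) RAW r3
  cy1 -> i1 (or.ALU) WAW r2
  cy2 -> i2 (mul.MUL) WAW r2
  cy3 -> i3 (add.ALU) RAW r2
  cy4 -> i4 (ld.MEM) no-port MEM/BR
  cy5 -> i5&i6 (bne.BR mul.MUL) pair
  cy6 -> i7&i8 (st.MEM sub.ALU) pair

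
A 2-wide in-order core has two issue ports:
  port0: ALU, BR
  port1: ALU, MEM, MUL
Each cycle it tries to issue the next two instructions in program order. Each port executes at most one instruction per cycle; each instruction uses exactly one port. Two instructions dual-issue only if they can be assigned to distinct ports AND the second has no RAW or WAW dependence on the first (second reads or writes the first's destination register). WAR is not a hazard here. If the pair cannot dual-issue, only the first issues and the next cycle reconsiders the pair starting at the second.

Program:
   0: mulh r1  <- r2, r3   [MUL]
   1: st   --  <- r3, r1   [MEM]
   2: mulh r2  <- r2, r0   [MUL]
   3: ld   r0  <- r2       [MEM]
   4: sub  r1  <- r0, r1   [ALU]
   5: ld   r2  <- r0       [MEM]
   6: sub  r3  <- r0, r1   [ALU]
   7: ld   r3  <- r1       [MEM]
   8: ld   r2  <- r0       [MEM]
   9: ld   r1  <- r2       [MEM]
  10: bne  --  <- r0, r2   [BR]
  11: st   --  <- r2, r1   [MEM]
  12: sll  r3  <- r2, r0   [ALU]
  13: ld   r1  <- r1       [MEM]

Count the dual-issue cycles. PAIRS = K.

c0: i0 mulh  no-port MUL/MEM
c1: i1 st  no-port MEM/MUL
c2: i2 mulh  no-port MUL/MEM
c3: i3 ld  RAW r0
c4: i4+i5 sub/ld  pair
c5: i6 sub  WAW r3
c6: i7 ld  no-port MEM/MEM
c7: i8 ld  no-port MEM/MEM
c8: i9+i10 ld/bne  pair
c9: i11+i12 st/sll  pair
c10: i13 ld  tail

PAIRS = 3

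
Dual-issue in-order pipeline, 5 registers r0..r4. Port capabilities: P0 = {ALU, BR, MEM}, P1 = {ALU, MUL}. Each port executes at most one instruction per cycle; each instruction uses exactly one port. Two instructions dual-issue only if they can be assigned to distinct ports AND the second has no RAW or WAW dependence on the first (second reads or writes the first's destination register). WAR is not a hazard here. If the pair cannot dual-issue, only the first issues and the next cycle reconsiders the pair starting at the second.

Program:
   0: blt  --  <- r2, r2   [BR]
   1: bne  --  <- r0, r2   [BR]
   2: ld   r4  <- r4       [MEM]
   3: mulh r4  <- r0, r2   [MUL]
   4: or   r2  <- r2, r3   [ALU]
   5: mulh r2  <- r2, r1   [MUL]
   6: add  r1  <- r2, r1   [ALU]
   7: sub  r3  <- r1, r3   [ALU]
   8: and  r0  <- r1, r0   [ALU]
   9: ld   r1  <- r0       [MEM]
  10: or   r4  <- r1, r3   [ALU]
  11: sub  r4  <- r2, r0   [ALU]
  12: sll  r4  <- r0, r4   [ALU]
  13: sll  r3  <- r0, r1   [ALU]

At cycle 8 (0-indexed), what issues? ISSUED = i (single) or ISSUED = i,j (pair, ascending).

t=0 i0:blt ; no-port BR/BR
t=1 i1:bne ; no-port BR/MEM
t=2 i2:ld ; WAW r4
t=3 i3,i4:mulh;or ; dual
t=4 i5:mulh ; RAW r2
t=5 i6:add ; RAW r1
t=6 i7,i8:sub;and ; dual
t=7 i9:ld ; RAW r1
t=8 i10:or ; WAW r4
t=9 i11:sub ; RAW+WAW r4
t=10 i12,i13:sll;sll ; dual

ISSUED = 10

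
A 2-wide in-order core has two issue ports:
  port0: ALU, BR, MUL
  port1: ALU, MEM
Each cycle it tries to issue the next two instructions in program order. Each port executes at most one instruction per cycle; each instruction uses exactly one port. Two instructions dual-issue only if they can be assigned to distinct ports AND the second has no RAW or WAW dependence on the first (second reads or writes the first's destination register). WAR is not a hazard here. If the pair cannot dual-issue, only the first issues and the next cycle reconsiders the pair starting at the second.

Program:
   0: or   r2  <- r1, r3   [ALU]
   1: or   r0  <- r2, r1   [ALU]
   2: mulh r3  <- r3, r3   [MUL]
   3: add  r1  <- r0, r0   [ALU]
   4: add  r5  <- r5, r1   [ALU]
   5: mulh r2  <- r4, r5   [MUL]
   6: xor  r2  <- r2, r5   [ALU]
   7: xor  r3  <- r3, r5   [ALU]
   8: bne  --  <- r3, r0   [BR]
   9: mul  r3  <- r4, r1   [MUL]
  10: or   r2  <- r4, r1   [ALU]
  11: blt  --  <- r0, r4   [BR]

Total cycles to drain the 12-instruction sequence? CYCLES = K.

CYCLES = 9

  cy0 -> i0 (or.ALU) RAW r2
  cy1 -> i1+i2 (or.ALU/mulh.MUL) pair
  cy2 -> i3 (add.ALU) RAW r1
  cy3 -> i4 (add.ALU) RAW r5
  cy4 -> i5 (mulh.MUL) RAW+WAW r2
  cy5 -> i6+i7 (xor.ALU/xor.ALU) pair
  cy6 -> i8 (bne.BR) no-port BR/MUL
  cy7 -> i9+i10 (mul.MUL/or.ALU) pair
  cy8 -> i11 (blt.BR) tail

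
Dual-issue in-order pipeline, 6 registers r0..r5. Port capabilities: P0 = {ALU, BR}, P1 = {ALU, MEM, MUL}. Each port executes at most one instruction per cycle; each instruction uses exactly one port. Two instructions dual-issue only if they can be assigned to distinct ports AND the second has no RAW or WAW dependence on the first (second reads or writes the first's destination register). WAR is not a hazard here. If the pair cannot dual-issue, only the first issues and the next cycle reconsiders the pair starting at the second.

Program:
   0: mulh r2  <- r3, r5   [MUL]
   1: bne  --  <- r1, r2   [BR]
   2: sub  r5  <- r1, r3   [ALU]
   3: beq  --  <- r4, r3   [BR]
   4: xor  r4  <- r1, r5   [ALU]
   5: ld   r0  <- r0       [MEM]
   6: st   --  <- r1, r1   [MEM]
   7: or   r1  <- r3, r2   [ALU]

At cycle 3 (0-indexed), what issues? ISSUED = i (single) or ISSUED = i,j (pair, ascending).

0. mulh @i0  | RAW r2
1. bne sub @i1+i2  | dual
2. beq xor @i3+i4  | dual
3. ld @i5  | no-port MEM/MEM
4. st or @i6+i7  | dual

ISSUED = 5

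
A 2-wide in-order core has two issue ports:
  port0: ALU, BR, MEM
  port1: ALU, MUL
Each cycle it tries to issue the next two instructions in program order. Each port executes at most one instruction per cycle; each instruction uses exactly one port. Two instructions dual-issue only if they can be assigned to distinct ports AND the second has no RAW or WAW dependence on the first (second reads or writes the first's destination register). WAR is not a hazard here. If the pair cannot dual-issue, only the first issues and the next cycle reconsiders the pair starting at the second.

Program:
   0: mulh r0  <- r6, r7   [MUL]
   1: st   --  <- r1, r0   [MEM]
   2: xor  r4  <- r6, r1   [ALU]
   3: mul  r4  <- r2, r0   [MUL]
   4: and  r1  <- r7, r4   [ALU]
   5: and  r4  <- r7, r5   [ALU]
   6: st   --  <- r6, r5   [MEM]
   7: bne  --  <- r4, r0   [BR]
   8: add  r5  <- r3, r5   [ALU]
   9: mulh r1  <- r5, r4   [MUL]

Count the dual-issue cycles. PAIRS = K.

#0 head=0: mulh.MUL i0 RAW r0
#1 head=1: st.MEM;xor.ALU i1+i2 dual
#2 head=3: mul.MUL i3 RAW r4
#3 head=4: and.ALU;and.ALU i4+i5 dual
#4 head=6: st.MEM i6 no-port MEM/BR
#5 head=7: bne.BR;add.ALU i7+i8 dual
#6 head=9: mulh.MUL i9 tail

PAIRS = 3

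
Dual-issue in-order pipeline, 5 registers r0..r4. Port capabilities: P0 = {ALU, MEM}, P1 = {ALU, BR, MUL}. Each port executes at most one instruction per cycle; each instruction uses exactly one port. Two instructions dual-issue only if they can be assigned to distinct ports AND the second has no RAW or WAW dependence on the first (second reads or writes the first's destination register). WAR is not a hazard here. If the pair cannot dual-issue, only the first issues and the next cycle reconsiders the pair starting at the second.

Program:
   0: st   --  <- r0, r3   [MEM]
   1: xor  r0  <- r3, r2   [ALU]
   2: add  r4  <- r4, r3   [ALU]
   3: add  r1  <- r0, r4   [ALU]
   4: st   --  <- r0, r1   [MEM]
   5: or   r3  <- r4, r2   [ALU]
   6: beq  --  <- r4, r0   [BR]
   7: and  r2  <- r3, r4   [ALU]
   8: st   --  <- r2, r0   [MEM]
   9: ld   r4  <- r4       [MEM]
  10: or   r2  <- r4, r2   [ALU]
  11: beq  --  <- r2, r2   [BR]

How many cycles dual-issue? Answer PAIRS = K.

PAIRS = 3

  cy0 -> i0/i1 (st/xor) 2-wide
  cy1 -> i2 (add) RAW r4
  cy2 -> i3 (add) RAW r1
  cy3 -> i4/i5 (st/or) 2-wide
  cy4 -> i6/i7 (beq/and) 2-wide
  cy5 -> i8 (st) no-port MEM/MEM
  cy6 -> i9 (ld) RAW r4
  cy7 -> i10 (or) RAW r2
  cy8 -> i11 (beq) tail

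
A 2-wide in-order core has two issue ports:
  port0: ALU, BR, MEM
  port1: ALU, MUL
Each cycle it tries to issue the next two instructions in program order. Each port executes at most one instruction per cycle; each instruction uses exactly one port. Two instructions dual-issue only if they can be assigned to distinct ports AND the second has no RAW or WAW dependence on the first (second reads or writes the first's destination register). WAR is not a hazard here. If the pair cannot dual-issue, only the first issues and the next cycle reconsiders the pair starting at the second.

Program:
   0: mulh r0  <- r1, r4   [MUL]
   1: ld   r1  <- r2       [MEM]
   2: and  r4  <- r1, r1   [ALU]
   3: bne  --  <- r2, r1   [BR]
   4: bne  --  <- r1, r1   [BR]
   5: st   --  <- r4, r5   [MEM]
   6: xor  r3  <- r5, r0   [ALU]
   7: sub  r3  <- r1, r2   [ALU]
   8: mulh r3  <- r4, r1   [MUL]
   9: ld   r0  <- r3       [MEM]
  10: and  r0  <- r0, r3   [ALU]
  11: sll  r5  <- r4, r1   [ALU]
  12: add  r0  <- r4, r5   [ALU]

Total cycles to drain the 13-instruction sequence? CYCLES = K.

CYCLES = 9

[0] i0&i1  mulh.MUL ld.MEM  -- 2-wide
[1] i2&i3  and.ALU bne.BR  -- 2-wide
[2] i4  bne.BR  -- no-port BR/MEM
[3] i5&i6  st.MEM xor.ALU  -- 2-wide
[4] i7  sub.ALU  -- WAW r3
[5] i8  mulh.MUL  -- RAW r3
[6] i9  ld.MEM  -- RAW+WAW r0
[7] i10&i11  and.ALU sll.ALU  -- 2-wide
[8] i12  add.ALU  -- tail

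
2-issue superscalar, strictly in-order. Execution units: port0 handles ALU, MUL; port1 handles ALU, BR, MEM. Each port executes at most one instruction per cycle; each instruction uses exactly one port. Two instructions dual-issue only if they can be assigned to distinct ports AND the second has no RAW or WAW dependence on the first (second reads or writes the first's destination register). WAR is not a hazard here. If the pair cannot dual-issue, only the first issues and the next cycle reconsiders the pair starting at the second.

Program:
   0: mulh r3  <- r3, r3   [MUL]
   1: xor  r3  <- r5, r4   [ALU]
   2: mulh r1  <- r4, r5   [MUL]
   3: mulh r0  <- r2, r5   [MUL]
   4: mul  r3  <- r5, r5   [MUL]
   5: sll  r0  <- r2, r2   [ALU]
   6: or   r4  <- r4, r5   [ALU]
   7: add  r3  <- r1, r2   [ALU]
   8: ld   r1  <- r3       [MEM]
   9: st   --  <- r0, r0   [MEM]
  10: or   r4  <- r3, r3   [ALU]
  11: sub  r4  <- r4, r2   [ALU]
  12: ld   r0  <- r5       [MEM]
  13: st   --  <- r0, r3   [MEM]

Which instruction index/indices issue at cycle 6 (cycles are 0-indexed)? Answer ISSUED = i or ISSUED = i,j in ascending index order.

ISSUED = 9,10

t=0 i0:mulh ; WAW r3
t=1 i1,i2:xor mulh ; 2-wide
t=2 i3:mulh ; no-port MUL/MUL
t=3 i4,i5:mul sll ; 2-wide
t=4 i6,i7:or add ; 2-wide
t=5 i8:ld ; no-port MEM/MEM
t=6 i9,i10:st or ; 2-wide
t=7 i11,i12:sub ld ; 2-wide
t=8 i13:st ; tail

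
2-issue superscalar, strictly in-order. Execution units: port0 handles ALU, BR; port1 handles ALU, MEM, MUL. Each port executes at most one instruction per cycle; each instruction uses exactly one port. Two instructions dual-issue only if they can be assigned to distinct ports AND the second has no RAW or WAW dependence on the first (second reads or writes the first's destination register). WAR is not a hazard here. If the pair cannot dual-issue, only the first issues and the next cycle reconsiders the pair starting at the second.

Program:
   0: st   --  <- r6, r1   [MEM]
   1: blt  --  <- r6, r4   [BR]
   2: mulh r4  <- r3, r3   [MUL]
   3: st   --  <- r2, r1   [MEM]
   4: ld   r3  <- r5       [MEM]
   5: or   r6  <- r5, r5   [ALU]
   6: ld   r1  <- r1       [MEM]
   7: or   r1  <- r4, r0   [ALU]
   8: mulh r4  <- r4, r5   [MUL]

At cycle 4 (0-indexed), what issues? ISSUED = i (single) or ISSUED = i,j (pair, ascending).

t=0 i0,i1:st.MEM blt.BR ; dual
t=1 i2:mulh.MUL ; no-port MUL/MEM
t=2 i3:st.MEM ; no-port MEM/MEM
t=3 i4,i5:ld.MEM or.ALU ; dual
t=4 i6:ld.MEM ; WAW r1
t=5 i7,i8:or.ALU mulh.MUL ; dual

ISSUED = 6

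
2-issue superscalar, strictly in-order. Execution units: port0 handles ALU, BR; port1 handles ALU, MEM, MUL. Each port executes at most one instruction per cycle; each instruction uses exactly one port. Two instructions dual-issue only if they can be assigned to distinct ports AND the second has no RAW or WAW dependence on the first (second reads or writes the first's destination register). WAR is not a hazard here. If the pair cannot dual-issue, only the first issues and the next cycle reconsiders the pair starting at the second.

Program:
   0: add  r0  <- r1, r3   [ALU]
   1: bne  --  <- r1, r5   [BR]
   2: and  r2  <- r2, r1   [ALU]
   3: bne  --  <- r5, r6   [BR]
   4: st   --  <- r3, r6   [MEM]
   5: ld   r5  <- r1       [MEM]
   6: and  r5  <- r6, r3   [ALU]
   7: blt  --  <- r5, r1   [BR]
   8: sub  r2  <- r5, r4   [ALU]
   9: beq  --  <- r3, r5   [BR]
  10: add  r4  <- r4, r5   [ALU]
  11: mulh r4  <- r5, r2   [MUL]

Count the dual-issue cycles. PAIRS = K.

PAIRS = 4

0. add.ALU bne.BR @i0+i1  | pair
1. and.ALU bne.BR @i2+i3  | pair
2. st.MEM @i4  | no-port MEM/MEM
3. ld.MEM @i5  | WAW r5
4. and.ALU @i6  | RAW r5
5. blt.BR sub.ALU @i7+i8  | pair
6. beq.BR add.ALU @i9+i10  | pair
7. mulh.MUL @i11  | tail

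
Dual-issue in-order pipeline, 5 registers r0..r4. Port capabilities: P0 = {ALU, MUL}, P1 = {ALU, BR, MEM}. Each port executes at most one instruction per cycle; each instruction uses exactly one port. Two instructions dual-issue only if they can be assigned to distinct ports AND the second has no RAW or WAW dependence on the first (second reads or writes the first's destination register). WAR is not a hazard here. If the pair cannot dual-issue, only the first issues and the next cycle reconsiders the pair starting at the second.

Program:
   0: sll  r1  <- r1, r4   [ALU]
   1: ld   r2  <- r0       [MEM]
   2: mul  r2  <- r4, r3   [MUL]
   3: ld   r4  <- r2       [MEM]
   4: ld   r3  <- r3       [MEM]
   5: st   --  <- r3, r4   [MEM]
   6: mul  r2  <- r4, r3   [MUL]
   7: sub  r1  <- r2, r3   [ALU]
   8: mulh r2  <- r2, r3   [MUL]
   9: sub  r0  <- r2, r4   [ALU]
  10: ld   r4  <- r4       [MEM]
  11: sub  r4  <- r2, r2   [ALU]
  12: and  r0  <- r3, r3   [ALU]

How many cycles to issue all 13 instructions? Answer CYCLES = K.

CYCLES = 8

c0: i0&i1 sll.ALU ld.MEM  pair
c1: i2 mul.MUL  RAW r2
c2: i3 ld.MEM  no-port MEM/MEM
c3: i4 ld.MEM  no-port MEM/MEM
c4: i5&i6 st.MEM mul.MUL  pair
c5: i7&i8 sub.ALU mulh.MUL  pair
c6: i9&i10 sub.ALU ld.MEM  pair
c7: i11&i12 sub.ALU and.ALU  pair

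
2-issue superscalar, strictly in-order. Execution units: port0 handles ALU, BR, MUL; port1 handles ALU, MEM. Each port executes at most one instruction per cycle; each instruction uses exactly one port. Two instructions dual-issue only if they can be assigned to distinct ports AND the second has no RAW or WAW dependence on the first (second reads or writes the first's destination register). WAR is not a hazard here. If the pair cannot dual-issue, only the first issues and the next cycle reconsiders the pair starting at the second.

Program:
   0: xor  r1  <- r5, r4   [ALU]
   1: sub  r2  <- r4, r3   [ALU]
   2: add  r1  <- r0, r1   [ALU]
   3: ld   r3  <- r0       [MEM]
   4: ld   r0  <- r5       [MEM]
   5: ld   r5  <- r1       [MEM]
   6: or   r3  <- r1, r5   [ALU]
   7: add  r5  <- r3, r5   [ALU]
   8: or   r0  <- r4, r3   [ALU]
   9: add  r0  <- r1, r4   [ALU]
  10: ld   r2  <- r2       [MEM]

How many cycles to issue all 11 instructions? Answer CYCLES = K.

c0: i0,i1 xor.ALU+sub.ALU  pair
c1: i2,i3 add.ALU+ld.MEM  pair
c2: i4 ld.MEM  no-port MEM/MEM
c3: i5 ld.MEM  RAW r5
c4: i6 or.ALU  RAW r3
c5: i7,i8 add.ALU+or.ALU  pair
c6: i9,i10 add.ALU+ld.MEM  pair

CYCLES = 7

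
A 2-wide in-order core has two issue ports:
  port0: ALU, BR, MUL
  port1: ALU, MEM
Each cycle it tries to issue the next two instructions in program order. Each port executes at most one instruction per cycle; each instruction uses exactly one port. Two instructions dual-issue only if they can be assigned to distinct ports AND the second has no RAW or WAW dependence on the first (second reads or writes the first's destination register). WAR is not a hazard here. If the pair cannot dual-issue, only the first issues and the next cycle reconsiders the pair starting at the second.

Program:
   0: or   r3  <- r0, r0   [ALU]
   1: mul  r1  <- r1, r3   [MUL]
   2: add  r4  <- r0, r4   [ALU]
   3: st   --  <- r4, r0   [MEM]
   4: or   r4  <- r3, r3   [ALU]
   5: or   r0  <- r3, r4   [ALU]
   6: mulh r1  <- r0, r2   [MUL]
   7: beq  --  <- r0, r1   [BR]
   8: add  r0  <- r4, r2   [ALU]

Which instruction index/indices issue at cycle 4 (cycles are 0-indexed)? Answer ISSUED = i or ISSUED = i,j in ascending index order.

ISSUED = 6

  cy0 -> i0 (or.ALU) RAW r3
  cy1 -> i1&i2 (mul.MUL+add.ALU) dual
  cy2 -> i3&i4 (st.MEM+or.ALU) dual
  cy3 -> i5 (or.ALU) RAW r0
  cy4 -> i6 (mulh.MUL) no-port MUL/BR
  cy5 -> i7&i8 (beq.BR+add.ALU) dual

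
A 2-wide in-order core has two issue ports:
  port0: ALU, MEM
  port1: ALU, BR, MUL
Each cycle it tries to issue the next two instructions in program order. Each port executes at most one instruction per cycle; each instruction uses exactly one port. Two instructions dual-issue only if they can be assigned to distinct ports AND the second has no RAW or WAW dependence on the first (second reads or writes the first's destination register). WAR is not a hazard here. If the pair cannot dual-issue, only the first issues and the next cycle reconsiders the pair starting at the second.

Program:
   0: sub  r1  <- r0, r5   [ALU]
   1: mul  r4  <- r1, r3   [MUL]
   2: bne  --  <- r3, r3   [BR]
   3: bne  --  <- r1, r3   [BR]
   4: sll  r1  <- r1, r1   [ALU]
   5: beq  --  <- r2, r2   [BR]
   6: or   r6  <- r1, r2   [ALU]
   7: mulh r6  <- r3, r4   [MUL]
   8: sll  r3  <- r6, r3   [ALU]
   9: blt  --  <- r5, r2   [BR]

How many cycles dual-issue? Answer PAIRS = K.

PAIRS = 3

t=0 i0:sub.ALU ; RAW r1
t=1 i1:mul.MUL ; no-port MUL/BR
t=2 i2:bne.BR ; no-port BR/BR
t=3 i3&i4:bne.BR+sll.ALU ; pair
t=4 i5&i6:beq.BR+or.ALU ; pair
t=5 i7:mulh.MUL ; RAW r6
t=6 i8&i9:sll.ALU+blt.BR ; pair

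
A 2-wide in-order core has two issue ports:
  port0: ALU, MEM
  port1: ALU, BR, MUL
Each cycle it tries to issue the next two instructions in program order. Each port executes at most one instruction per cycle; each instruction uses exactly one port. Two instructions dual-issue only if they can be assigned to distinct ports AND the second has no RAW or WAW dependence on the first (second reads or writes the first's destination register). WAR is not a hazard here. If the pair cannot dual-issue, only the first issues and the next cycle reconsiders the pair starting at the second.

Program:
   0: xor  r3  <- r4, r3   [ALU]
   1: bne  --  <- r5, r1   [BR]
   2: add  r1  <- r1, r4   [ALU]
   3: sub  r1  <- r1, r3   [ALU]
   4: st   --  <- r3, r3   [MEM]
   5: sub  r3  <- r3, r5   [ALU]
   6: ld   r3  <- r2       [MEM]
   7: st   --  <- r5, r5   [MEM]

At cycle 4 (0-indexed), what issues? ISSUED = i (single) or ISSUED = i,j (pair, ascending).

ISSUED = 6

  cy0 -> i0+i1 (xor+bne) dual
  cy1 -> i2 (add) RAW+WAW r1
  cy2 -> i3+i4 (sub+st) dual
  cy3 -> i5 (sub) WAW r3
  cy4 -> i6 (ld) no-port MEM/MEM
  cy5 -> i7 (st) tail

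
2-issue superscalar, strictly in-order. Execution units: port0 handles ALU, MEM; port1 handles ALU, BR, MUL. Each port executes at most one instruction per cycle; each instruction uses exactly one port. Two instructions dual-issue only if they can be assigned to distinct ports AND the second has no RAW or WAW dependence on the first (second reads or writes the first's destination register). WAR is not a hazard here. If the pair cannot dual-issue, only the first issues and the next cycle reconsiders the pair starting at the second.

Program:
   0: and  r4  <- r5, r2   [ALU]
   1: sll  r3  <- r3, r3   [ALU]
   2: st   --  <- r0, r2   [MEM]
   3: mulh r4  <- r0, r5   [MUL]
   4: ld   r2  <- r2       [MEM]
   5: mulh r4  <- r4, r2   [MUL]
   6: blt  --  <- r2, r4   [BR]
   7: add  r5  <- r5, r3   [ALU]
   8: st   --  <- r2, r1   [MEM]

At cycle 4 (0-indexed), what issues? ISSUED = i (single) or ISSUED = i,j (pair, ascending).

ISSUED = 6,7

  cy0 -> i0/i1 (and+sll) dual
  cy1 -> i2/i3 (st+mulh) dual
  cy2 -> i4 (ld) RAW r2
  cy3 -> i5 (mulh) no-port MUL/BR
  cy4 -> i6/i7 (blt+add) dual
  cy5 -> i8 (st) tail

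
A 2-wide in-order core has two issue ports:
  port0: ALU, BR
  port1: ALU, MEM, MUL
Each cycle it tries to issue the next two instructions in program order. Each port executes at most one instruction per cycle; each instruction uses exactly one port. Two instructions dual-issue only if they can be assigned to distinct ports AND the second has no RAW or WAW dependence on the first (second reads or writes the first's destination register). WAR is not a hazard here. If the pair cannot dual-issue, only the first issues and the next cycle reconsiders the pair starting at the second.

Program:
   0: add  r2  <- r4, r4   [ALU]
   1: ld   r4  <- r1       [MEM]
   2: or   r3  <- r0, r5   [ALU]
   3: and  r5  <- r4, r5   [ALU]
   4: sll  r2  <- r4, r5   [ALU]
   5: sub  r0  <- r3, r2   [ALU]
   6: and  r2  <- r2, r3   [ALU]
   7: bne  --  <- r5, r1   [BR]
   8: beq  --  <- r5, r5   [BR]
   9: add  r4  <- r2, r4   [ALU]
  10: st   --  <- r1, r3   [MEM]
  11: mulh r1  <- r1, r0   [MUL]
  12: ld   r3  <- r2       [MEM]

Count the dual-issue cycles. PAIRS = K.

PAIRS = 4

0. add.ALU/ld.MEM @i0+i1  | 2-wide
1. or.ALU/and.ALU @i2+i3  | 2-wide
2. sll.ALU @i4  | RAW r2
3. sub.ALU/and.ALU @i5+i6  | 2-wide
4. bne.BR @i7  | no-port BR/BR
5. beq.BR/add.ALU @i8+i9  | 2-wide
6. st.MEM @i10  | no-port MEM/MUL
7. mulh.MUL @i11  | no-port MUL/MEM
8. ld.MEM @i12  | tail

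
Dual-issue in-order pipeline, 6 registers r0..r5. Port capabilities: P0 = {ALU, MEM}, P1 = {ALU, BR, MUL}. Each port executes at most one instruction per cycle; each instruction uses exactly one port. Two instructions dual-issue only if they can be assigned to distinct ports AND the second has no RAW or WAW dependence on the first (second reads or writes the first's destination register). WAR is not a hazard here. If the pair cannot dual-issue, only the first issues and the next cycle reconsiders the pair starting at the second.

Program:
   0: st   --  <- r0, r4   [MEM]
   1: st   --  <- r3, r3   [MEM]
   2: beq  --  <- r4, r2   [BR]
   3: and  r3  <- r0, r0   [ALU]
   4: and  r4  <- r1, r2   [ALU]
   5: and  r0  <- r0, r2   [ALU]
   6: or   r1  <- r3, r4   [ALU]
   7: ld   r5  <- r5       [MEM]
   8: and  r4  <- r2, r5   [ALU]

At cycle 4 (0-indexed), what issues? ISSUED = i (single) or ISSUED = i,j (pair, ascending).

ISSUED = 7

c0: i0 st  no-port MEM/MEM
c1: i1&i2 st+beq  2-wide
c2: i3&i4 and+and  2-wide
c3: i5&i6 and+or  2-wide
c4: i7 ld  RAW r5
c5: i8 and  tail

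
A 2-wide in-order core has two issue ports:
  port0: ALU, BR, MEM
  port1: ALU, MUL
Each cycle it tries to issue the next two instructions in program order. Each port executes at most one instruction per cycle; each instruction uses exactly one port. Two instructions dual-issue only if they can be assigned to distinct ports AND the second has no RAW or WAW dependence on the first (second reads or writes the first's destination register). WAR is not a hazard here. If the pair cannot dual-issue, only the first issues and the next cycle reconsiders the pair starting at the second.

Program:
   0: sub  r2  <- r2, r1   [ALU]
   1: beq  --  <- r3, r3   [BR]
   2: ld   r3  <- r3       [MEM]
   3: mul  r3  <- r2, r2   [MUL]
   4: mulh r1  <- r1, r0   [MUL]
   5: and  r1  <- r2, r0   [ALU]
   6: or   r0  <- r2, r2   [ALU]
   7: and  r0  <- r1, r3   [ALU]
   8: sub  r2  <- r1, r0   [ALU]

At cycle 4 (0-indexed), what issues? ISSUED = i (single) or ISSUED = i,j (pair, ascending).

[0] i0+i1  sub/beq  -- dual
[1] i2  ld  -- WAW r3
[2] i3  mul  -- no-port MUL/MUL
[3] i4  mulh  -- WAW r1
[4] i5+i6  and/or  -- dual
[5] i7  and  -- RAW r0
[6] i8  sub  -- tail

ISSUED = 5,6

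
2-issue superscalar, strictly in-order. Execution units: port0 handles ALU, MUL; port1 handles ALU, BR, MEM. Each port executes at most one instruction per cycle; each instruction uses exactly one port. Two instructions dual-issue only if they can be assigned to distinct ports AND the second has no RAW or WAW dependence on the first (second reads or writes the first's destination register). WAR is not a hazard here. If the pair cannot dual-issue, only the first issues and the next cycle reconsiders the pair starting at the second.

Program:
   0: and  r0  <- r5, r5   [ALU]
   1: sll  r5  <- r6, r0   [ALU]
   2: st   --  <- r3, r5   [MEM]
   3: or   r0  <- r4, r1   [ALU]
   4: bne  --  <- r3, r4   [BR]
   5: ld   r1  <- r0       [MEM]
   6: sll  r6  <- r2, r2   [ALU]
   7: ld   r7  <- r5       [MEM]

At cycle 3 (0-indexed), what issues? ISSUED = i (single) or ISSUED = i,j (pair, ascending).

0. and.ALU @i0  | RAW r0
1. sll.ALU @i1  | RAW r5
2. st.MEM+or.ALU @i2/i3  | 2-wide
3. bne.BR @i4  | no-port BR/MEM
4. ld.MEM+sll.ALU @i5/i6  | 2-wide
5. ld.MEM @i7  | tail

ISSUED = 4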